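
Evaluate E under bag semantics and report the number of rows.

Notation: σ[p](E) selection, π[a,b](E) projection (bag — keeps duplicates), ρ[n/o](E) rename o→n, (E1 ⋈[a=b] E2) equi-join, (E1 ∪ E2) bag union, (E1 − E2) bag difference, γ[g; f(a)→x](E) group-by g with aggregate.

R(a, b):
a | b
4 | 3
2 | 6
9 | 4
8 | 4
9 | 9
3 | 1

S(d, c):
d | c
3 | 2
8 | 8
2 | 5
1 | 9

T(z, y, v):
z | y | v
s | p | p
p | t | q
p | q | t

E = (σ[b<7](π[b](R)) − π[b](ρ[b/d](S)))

Stepwise |·|:
  R → 6
  π[b](R) → 6
  σ[b<7](π[b](R)) → 5
  S → 4
  ρ[b/d](S) → 4
  π[b](ρ[b/d](S)) → 4
  (σ[b<7](π[b](R)) − π[b](ρ[b/d](S))) → 3

|E| = 3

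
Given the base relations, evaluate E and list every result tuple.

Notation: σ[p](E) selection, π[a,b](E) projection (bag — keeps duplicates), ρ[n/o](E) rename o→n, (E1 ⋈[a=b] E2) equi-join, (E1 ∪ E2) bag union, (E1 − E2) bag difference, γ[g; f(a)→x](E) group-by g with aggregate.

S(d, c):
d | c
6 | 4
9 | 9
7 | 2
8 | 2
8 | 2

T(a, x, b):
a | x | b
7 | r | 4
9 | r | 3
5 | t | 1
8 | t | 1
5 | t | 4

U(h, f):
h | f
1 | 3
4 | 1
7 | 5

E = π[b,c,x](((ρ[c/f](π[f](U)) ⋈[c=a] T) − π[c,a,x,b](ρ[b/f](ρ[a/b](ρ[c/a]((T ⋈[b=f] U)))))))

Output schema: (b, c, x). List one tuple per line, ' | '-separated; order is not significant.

Subexpression sizes:
  U → 3
  π[f](U) → 3
  ρ[c/f](π[f](U)) → 3
  T → 5
  (ρ[c/f](π[f](U)) ⋈[c=a] T) → 2
  T → 5
  U → 3
  (T ⋈[b=f] U) → 3
  ρ[c/a]((T ⋈[b=f] U)) → 3
  ρ[a/b](ρ[c/a]((T ⋈[b=f] U))) → 3
  ρ[b/f](ρ[a/b](ρ[c/a]((T ⋈[b=f] U)))) → 3
  π[c,a,x,b](ρ[b/f](ρ[a/b](ρ[c/a]((T ⋈[b=f] U))))) → 3
  ((ρ[c/f](π[f](U)) ⋈[c=a] T) − π[c,a,x,b](ρ[b/f](ρ[a/b](ρ[c/a]((T ⋈[b=f] U)))))) → 2
  π[b,c,x](((ρ[c/f](π[f](U)) ⋈[c=a] T) − π[c,a,x,b](ρ[b/f](ρ[a/b](ρ[c/a]((T ⋈[b=f] U))))))) → 2

== RESULT ==
b | c | x
1 | 5 | t
4 | 5 | t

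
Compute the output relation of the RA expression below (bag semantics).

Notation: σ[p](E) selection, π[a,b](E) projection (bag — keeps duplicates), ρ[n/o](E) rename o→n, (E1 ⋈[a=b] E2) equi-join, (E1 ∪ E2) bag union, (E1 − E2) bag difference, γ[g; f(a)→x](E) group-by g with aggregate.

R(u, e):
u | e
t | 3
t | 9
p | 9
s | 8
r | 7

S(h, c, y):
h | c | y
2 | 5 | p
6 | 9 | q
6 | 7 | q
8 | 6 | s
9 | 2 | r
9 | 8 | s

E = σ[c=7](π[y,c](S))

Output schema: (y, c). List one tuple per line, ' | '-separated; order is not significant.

Row counts bottom-up:
  S → 6
  π[y,c](S) → 6
  σ[c=7](π[y,c](S)) → 1

== RESULT ==
y | c
q | 7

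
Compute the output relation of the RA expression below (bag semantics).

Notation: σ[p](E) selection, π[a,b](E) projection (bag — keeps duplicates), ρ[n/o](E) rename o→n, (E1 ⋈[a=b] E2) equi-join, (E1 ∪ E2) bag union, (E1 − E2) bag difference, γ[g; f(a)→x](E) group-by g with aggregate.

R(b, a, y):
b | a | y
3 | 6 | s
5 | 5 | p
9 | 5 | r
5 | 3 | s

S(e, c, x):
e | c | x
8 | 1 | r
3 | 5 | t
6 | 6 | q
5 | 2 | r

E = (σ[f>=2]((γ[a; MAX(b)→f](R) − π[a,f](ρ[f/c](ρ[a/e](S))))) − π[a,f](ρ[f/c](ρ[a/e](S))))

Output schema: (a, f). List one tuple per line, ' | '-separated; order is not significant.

Per-node cardinality:
  R → 4
  γ[a; MAX(b)→f](R) → 3
  S → 4
  ρ[a/e](S) → 4
  ρ[f/c](ρ[a/e](S)) → 4
  π[a,f](ρ[f/c](ρ[a/e](S))) → 4
  (γ[a; MAX(b)→f](R) − π[a,f](ρ[f/c](ρ[a/e](S)))) → 2
  σ[f>=2]((γ[a; MAX(b)→f](R) − π[a,f](ρ[f/c](ρ[a/e](S))))) → 2
  S → 4
  ρ[a/e](S) → 4
  ρ[f/c](ρ[a/e](S)) → 4
  π[a,f](ρ[f/c](ρ[a/e](S))) → 4
  (σ[f>=2]((γ[a; MAX(b)→f](R) − π[a,f](ρ[f/c](ρ[a/e](S))))) − π[a,f](ρ[f/c](ρ[a/e](S)))) → 2

== RESULT ==
a | f
5 | 9
6 | 3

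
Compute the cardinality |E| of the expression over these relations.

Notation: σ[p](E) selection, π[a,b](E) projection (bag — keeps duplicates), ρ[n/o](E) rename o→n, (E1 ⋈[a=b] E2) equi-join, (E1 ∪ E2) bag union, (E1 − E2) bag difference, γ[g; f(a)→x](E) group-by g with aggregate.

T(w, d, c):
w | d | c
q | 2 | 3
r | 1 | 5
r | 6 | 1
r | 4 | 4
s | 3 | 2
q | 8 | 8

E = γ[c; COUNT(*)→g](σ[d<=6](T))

Stepwise |·|:
  T → 6
  σ[d<=6](T) → 5
  γ[c; COUNT(*)→g](σ[d<=6](T)) → 5

|E| = 5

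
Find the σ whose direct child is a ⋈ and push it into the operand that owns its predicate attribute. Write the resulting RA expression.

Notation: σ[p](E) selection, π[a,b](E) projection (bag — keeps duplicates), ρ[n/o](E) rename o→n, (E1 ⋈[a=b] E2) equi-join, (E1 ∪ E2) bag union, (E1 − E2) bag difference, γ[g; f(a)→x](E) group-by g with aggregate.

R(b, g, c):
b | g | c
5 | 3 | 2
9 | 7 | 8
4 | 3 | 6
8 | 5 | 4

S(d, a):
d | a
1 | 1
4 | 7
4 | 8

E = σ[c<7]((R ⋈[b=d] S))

σ filters on c, owned by the left side.
E' = (σ[c<7](R) ⋈[b=d] S)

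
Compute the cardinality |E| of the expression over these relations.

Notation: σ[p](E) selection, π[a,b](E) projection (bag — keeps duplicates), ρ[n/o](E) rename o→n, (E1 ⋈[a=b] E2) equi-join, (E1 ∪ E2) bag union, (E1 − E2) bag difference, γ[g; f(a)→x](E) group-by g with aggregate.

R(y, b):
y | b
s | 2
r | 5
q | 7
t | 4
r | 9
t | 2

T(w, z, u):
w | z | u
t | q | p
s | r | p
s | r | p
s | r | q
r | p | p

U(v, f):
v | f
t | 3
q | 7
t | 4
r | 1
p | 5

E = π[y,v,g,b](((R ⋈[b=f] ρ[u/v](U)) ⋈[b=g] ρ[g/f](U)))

Per-node cardinality:
  R → 6
  U → 5
  ρ[u/v](U) → 5
  (R ⋈[b=f] ρ[u/v](U)) → 3
  U → 5
  ρ[g/f](U) → 5
  ((R ⋈[b=f] ρ[u/v](U)) ⋈[b=g] ρ[g/f](U)) → 3
  π[y,v,g,b](((R ⋈[b=f] ρ[u/v](U)) ⋈[b=g] ρ[g/f](U))) → 3

|E| = 3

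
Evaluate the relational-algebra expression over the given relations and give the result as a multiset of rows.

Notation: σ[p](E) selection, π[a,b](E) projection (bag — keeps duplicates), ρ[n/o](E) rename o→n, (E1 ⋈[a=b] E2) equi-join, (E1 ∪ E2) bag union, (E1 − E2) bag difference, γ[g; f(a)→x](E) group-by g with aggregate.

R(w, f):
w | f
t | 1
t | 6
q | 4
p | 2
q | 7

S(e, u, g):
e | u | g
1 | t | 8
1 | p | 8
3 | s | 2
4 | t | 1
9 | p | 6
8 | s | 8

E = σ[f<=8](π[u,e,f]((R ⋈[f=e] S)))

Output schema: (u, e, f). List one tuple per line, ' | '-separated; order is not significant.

Row counts bottom-up:
  R → 5
  S → 6
  (R ⋈[f=e] S) → 3
  π[u,e,f]((R ⋈[f=e] S)) → 3
  σ[f<=8](π[u,e,f]((R ⋈[f=e] S))) → 3

== RESULT ==
u | e | f
p | 1 | 1
t | 1 | 1
t | 4 | 4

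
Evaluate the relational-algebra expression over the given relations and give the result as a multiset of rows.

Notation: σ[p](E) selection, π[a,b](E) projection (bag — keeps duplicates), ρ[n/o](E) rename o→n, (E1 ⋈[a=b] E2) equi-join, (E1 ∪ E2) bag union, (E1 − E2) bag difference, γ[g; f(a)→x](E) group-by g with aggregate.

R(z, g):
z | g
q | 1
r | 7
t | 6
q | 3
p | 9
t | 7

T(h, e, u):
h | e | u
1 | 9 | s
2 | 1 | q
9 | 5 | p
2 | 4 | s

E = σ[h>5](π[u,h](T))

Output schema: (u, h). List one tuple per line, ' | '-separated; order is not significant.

Row counts bottom-up:
  T → 4
  π[u,h](T) → 4
  σ[h>5](π[u,h](T)) → 1

== RESULT ==
u | h
p | 9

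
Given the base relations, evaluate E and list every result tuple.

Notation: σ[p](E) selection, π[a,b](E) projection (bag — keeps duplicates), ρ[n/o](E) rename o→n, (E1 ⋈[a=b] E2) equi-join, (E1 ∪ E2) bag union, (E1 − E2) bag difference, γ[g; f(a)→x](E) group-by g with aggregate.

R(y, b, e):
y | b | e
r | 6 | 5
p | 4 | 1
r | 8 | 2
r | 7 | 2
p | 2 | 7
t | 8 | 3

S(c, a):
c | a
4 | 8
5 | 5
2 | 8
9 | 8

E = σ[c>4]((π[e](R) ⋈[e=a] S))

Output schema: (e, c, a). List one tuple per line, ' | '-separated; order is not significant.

Row counts bottom-up:
  R → 6
  π[e](R) → 6
  S → 4
  (π[e](R) ⋈[e=a] S) → 1
  σ[c>4]((π[e](R) ⋈[e=a] S)) → 1

== RESULT ==
e | c | a
5 | 5 | 5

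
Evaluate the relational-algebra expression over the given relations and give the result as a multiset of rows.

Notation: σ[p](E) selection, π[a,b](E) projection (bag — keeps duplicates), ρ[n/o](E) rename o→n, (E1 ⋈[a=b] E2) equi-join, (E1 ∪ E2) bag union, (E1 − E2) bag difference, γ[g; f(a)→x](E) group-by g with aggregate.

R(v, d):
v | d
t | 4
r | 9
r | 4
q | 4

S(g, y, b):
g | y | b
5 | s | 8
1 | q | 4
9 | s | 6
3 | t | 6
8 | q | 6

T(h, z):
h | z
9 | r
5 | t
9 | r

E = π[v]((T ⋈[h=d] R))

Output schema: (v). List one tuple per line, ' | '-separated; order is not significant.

Stepwise |·|:
  T → 3
  R → 4
  (T ⋈[h=d] R) → 2
  π[v]((T ⋈[h=d] R)) → 2

== RESULT ==
v
r
r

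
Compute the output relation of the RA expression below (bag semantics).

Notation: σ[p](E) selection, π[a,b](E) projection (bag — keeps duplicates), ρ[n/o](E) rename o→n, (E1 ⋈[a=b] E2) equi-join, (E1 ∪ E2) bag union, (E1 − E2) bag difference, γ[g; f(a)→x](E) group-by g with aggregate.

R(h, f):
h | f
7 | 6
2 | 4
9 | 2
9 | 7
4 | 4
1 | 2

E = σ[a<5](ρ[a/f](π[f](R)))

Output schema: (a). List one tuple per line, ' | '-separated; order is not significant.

Row counts bottom-up:
  R → 6
  π[f](R) → 6
  ρ[a/f](π[f](R)) → 6
  σ[a<5](ρ[a/f](π[f](R))) → 4

== RESULT ==
a
2
2
4
4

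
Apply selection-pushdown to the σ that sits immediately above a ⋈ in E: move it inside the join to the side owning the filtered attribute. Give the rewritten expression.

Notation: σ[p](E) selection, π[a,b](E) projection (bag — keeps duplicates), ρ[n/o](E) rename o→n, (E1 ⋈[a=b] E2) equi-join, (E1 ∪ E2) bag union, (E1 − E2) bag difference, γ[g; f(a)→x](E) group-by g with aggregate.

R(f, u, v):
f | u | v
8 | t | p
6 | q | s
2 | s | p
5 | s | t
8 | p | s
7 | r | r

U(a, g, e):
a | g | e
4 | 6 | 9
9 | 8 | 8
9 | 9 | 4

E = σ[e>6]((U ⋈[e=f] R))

σ filters on e, owned by the left side.
E' = (σ[e>6](U) ⋈[e=f] R)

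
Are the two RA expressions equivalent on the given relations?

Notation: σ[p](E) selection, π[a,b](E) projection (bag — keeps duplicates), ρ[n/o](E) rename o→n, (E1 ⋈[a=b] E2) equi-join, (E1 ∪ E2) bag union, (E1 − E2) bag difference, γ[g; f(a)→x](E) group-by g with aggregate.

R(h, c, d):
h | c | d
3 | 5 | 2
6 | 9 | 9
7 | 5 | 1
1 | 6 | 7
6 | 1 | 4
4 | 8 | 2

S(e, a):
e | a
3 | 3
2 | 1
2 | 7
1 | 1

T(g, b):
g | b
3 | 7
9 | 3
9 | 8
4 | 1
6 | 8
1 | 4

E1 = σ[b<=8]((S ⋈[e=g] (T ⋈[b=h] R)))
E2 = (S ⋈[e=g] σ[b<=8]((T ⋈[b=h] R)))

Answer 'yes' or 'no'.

E1 subexpression sizes:
  S → 4
  T → 6
  R → 6
  (T ⋈[b=h] R) → 4
  (S ⋈[e=g] (T ⋈[b=h] R)) → 2
  σ[b<=8]((S ⋈[e=g] (T ⋈[b=h] R))) → 2
E2 subexpression sizes:
  S → 4
  T → 6
  R → 6
  (T ⋈[b=h] R) → 4
  σ[b<=8]((T ⋈[b=h] R)) → 4
  (S ⋈[e=g] σ[b<=8]((T ⋈[b=h] R))) → 2

E1 and E2 produce the same multiset:
e | a | g | b | h | c | d
1 | 1 | 1 | 4 | 4 | 8 | 2
3 | 3 | 3 | 7 | 7 | 5 | 1

yes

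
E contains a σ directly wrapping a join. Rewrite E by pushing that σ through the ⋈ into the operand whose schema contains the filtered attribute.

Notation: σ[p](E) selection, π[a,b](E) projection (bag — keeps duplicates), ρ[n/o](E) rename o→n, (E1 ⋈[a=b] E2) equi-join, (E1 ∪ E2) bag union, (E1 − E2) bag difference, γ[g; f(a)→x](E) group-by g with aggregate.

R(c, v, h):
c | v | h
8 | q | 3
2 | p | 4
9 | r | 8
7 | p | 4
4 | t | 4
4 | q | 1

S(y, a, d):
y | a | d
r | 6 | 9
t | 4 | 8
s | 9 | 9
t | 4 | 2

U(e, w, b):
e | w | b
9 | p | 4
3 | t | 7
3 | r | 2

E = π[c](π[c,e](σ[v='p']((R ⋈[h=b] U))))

σ filters on v, owned by the left side.
E' = π[c](π[c,e]((σ[v='p'](R) ⋈[h=b] U)))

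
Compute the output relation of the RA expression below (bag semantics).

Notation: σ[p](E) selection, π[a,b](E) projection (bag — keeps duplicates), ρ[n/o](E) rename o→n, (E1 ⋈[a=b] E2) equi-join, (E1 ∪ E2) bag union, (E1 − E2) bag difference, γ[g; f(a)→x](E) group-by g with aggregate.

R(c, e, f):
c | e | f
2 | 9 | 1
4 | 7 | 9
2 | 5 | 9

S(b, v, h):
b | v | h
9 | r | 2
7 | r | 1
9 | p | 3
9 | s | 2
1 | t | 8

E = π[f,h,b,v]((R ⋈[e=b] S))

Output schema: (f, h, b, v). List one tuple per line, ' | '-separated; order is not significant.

Per-node cardinality:
  R → 3
  S → 5
  (R ⋈[e=b] S) → 4
  π[f,h,b,v]((R ⋈[e=b] S)) → 4

== RESULT ==
f | h | b | v
1 | 2 | 9 | r
1 | 2 | 9 | s
1 | 3 | 9 | p
9 | 1 | 7 | r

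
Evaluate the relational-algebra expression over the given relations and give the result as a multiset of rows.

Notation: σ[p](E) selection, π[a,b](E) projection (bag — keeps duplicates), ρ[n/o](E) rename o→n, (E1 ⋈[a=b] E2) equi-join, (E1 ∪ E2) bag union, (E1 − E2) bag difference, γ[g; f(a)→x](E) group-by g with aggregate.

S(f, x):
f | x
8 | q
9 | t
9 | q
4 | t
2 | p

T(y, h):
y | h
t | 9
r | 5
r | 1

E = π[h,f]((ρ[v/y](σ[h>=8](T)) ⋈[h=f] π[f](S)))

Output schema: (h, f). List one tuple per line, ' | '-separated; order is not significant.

Per-node cardinality:
  T → 3
  σ[h>=8](T) → 1
  ρ[v/y](σ[h>=8](T)) → 1
  S → 5
  π[f](S) → 5
  (ρ[v/y](σ[h>=8](T)) ⋈[h=f] π[f](S)) → 2
  π[h,f]((ρ[v/y](σ[h>=8](T)) ⋈[h=f] π[f](S))) → 2

== RESULT ==
h | f
9 | 9
9 | 9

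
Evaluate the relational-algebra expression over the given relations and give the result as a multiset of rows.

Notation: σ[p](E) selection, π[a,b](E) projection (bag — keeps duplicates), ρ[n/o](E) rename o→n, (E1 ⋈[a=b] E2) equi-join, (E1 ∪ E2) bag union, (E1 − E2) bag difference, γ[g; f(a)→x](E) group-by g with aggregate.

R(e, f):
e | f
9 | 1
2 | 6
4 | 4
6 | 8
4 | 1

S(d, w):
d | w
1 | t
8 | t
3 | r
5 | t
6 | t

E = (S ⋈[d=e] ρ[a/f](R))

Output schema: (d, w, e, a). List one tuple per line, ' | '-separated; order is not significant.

Row counts bottom-up:
  S → 5
  R → 5
  ρ[a/f](R) → 5
  (S ⋈[d=e] ρ[a/f](R)) → 1

== RESULT ==
d | w | e | a
6 | t | 6 | 8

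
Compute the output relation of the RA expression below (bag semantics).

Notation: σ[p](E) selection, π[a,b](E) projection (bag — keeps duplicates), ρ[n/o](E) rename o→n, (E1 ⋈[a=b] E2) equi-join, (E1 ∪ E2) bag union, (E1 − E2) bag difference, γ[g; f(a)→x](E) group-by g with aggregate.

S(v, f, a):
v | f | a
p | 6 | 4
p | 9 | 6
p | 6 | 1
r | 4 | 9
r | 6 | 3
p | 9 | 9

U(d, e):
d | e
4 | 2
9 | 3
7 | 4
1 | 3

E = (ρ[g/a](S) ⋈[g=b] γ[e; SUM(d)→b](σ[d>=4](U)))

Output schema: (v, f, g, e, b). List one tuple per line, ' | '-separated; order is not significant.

Stepwise |·|:
  S → 6
  ρ[g/a](S) → 6
  U → 4
  σ[d>=4](U) → 3
  γ[e; SUM(d)→b](σ[d>=4](U)) → 3
  (ρ[g/a](S) ⋈[g=b] γ[e; SUM(d)→b](σ[d>=4](U))) → 3

== RESULT ==
v | f | g | e | b
p | 6 | 4 | 2 | 4
p | 9 | 9 | 3 | 9
r | 4 | 9 | 3 | 9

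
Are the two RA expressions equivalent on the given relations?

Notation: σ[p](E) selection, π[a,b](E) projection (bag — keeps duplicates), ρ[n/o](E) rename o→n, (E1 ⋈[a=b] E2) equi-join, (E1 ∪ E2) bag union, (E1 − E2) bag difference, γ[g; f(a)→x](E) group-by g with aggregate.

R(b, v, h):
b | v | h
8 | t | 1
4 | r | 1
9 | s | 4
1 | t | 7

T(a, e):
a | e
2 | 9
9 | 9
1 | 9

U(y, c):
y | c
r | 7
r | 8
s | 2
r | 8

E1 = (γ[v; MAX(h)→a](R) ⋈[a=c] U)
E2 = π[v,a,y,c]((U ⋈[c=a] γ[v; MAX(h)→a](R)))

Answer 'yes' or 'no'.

E1 subexpression sizes:
  R → 4
  γ[v; MAX(h)→a](R) → 3
  U → 4
  (γ[v; MAX(h)→a](R) ⋈[a=c] U) → 1
E2 subexpression sizes:
  U → 4
  R → 4
  γ[v; MAX(h)→a](R) → 3
  (U ⋈[c=a] γ[v; MAX(h)→a](R)) → 1
  π[v,a,y,c]((U ⋈[c=a] γ[v; MAX(h)→a](R))) → 1

E1 and E2 produce the same multiset:
v | a | y | c
t | 7 | r | 7

yes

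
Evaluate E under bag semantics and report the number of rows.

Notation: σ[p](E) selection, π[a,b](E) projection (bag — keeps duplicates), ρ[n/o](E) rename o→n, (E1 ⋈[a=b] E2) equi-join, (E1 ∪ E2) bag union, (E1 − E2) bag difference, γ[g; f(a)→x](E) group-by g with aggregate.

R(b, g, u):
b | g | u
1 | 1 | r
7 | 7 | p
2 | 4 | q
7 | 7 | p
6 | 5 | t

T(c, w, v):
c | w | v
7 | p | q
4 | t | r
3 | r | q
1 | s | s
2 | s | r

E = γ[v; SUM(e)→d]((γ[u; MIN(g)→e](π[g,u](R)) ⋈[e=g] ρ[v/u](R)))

Stepwise |·|:
  R → 5
  π[g,u](R) → 5
  γ[u; MIN(g)→e](π[g,u](R)) → 4
  R → 5
  ρ[v/u](R) → 5
  (γ[u; MIN(g)→e](π[g,u](R)) ⋈[e=g] ρ[v/u](R)) → 5
  γ[v; SUM(e)→d]((γ[u; MIN(g)→e](π[g,u](R)) ⋈[e=g] ρ[v/u](R))) → 4

|E| = 4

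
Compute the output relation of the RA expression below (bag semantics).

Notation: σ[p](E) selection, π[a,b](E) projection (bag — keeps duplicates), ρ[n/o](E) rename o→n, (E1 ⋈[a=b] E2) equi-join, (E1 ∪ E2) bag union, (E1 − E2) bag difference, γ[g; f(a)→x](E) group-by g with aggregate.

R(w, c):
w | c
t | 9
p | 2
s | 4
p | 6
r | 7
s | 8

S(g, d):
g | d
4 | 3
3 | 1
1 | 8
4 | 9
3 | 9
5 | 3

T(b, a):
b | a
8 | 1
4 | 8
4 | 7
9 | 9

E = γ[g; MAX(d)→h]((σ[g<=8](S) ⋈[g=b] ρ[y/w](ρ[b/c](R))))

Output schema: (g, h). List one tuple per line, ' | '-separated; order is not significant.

Per-node cardinality:
  S → 6
  σ[g<=8](S) → 6
  R → 6
  ρ[b/c](R) → 6
  ρ[y/w](ρ[b/c](R)) → 6
  (σ[g<=8](S) ⋈[g=b] ρ[y/w](ρ[b/c](R))) → 2
  γ[g; MAX(d)→h]((σ[g<=8](S) ⋈[g=b] ρ[y/w](ρ[b/c](R)))) → 1

== RESULT ==
g | h
4 | 9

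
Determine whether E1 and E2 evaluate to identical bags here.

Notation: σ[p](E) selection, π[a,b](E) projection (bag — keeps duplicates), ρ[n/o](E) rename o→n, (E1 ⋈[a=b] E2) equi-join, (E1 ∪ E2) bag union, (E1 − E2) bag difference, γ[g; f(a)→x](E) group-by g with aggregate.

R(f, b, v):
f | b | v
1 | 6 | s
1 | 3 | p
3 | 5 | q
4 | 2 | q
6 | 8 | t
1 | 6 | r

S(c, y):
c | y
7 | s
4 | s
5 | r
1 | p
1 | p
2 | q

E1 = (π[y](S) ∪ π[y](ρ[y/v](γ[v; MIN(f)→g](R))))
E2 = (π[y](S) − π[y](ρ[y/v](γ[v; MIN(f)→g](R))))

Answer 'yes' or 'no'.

E1 subexpression sizes:
  S → 6
  π[y](S) → 6
  R → 6
  γ[v; MIN(f)→g](R) → 5
  ρ[y/v](γ[v; MIN(f)→g](R)) → 5
  π[y](ρ[y/v](γ[v; MIN(f)→g](R))) → 5
  (π[y](S) ∪ π[y](ρ[y/v](γ[v; MIN(f)→g](R)))) → 11
E2 subexpression sizes:
  S → 6
  π[y](S) → 6
  R → 6
  γ[v; MIN(f)→g](R) → 5
  ρ[y/v](γ[v; MIN(f)→g](R)) → 5
  π[y](ρ[y/v](γ[v; MIN(f)→g](R))) → 5
  (π[y](S) − π[y](ρ[y/v](γ[v; MIN(f)→g](R)))) → 2

E1 result:
y
p
p
p
q
q
r
r
s
s
s
t
E2 result:
y
p
s
Witness: ('t',) appears 1× in E1 but 0× in E2.

no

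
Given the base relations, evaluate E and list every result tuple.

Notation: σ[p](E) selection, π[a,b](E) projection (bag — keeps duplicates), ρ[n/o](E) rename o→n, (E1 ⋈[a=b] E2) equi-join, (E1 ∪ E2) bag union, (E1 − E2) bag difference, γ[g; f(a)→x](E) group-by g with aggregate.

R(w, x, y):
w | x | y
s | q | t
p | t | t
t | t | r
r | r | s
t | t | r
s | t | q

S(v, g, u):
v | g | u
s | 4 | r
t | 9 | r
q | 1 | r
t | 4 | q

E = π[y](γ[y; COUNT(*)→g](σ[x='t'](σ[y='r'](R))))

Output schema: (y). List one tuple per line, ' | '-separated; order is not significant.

Subexpression sizes:
  R → 6
  σ[y='r'](R) → 2
  σ[x='t'](σ[y='r'](R)) → 2
  γ[y; COUNT(*)→g](σ[x='t'](σ[y='r'](R))) → 1
  π[y](γ[y; COUNT(*)→g](σ[x='t'](σ[y='r'](R)))) → 1

== RESULT ==
y
r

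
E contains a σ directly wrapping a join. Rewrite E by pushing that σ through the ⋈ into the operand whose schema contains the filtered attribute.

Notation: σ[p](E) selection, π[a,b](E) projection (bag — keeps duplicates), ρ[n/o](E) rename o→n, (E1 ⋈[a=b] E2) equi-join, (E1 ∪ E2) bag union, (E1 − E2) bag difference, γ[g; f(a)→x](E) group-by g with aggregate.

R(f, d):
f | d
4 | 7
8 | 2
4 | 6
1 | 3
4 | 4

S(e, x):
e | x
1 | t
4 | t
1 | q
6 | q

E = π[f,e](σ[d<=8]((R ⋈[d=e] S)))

σ filters on d, owned by the left side.
E' = π[f,e]((σ[d<=8](R) ⋈[d=e] S))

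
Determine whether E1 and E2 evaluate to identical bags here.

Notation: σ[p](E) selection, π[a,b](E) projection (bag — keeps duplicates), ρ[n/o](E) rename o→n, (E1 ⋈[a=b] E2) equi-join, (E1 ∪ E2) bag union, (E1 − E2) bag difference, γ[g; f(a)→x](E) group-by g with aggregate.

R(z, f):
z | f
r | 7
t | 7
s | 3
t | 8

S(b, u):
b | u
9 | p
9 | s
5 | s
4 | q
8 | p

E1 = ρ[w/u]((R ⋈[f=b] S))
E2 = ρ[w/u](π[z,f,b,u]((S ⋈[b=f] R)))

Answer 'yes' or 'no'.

E1 row counts bottom-up:
  R → 4
  S → 5
  (R ⋈[f=b] S) → 1
  ρ[w/u]((R ⋈[f=b] S)) → 1
E2 row counts bottom-up:
  S → 5
  R → 4
  (S ⋈[b=f] R) → 1
  π[z,f,b,u]((S ⋈[b=f] R)) → 1
  ρ[w/u](π[z,f,b,u]((S ⋈[b=f] R))) → 1

E1 and E2 produce the same multiset:
z | f | b | w
t | 8 | 8 | p

yes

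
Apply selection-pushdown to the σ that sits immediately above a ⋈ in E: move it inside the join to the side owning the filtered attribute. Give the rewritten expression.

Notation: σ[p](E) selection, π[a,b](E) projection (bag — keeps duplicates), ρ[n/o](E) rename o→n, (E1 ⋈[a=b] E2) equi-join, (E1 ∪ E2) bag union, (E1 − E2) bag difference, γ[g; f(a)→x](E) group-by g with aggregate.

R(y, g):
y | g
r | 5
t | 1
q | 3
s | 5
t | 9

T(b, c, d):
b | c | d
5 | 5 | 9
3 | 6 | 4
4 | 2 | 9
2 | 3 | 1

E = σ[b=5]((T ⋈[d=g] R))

σ filters on b, owned by the left side.
E' = (σ[b=5](T) ⋈[d=g] R)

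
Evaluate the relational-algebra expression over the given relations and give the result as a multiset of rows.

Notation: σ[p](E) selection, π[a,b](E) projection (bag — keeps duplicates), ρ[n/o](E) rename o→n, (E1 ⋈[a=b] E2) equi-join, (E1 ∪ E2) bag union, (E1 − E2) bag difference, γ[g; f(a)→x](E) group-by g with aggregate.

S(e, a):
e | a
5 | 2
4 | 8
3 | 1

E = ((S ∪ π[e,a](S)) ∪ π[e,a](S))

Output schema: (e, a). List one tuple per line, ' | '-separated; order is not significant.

Subexpression sizes:
  S → 3
  S → 3
  π[e,a](S) → 3
  (S ∪ π[e,a](S)) → 6
  S → 3
  π[e,a](S) → 3
  ((S ∪ π[e,a](S)) ∪ π[e,a](S)) → 9

== RESULT ==
e | a
3 | 1
3 | 1
3 | 1
4 | 8
4 | 8
4 | 8
5 | 2
5 | 2
5 | 2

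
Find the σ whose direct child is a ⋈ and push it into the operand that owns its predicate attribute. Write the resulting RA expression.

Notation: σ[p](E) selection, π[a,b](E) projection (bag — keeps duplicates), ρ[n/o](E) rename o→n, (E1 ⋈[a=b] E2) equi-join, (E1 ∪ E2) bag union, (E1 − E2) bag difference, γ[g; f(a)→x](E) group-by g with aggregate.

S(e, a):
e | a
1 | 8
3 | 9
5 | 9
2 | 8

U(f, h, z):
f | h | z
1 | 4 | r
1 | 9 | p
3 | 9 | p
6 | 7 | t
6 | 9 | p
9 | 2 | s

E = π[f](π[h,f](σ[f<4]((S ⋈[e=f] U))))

σ filters on f, owned by the right side.
E' = π[f](π[h,f]((S ⋈[e=f] σ[f<4](U))))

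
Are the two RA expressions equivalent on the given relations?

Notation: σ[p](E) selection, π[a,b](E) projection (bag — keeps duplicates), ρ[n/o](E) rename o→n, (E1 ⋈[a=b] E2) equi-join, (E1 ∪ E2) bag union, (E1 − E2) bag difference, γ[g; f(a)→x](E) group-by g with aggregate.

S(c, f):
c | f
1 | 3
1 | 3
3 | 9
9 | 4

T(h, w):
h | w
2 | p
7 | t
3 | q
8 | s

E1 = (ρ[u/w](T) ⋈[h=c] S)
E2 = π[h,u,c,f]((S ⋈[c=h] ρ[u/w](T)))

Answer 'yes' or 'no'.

E1 stepwise |·|:
  T → 4
  ρ[u/w](T) → 4
  S → 4
  (ρ[u/w](T) ⋈[h=c] S) → 1
E2 stepwise |·|:
  S → 4
  T → 4
  ρ[u/w](T) → 4
  (S ⋈[c=h] ρ[u/w](T)) → 1
  π[h,u,c,f]((S ⋈[c=h] ρ[u/w](T))) → 1

E1 and E2 produce the same multiset:
h | u | c | f
3 | q | 3 | 9

yes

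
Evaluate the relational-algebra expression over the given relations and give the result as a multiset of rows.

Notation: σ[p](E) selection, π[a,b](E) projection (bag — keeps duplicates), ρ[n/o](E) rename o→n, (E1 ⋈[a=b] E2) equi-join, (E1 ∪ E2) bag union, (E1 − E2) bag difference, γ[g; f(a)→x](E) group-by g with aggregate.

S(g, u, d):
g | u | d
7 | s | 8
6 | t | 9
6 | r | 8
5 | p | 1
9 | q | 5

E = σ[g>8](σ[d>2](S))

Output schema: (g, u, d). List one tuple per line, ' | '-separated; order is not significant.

Subexpression sizes:
  S → 5
  σ[d>2](S) → 4
  σ[g>8](σ[d>2](S)) → 1

== RESULT ==
g | u | d
9 | q | 5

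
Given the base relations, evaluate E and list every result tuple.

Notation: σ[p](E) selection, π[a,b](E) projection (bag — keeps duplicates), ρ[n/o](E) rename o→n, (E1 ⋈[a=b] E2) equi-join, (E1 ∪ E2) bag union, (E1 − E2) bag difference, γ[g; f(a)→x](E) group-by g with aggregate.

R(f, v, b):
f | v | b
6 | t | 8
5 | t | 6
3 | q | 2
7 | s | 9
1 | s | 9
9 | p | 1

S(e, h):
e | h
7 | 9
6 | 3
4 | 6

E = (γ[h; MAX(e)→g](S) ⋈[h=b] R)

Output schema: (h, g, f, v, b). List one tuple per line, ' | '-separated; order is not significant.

Subexpression sizes:
  S → 3
  γ[h; MAX(e)→g](S) → 3
  R → 6
  (γ[h; MAX(e)→g](S) ⋈[h=b] R) → 3

== RESULT ==
h | g | f | v | b
6 | 4 | 5 | t | 6
9 | 7 | 1 | s | 9
9 | 7 | 7 | s | 9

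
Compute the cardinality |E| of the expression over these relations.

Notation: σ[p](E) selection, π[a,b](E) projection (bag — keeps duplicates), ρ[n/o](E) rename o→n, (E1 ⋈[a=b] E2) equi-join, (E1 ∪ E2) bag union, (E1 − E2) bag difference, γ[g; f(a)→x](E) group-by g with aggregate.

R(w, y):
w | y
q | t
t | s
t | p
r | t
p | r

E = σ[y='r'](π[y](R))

Row counts bottom-up:
  R → 5
  π[y](R) → 5
  σ[y='r'](π[y](R)) → 1

|E| = 1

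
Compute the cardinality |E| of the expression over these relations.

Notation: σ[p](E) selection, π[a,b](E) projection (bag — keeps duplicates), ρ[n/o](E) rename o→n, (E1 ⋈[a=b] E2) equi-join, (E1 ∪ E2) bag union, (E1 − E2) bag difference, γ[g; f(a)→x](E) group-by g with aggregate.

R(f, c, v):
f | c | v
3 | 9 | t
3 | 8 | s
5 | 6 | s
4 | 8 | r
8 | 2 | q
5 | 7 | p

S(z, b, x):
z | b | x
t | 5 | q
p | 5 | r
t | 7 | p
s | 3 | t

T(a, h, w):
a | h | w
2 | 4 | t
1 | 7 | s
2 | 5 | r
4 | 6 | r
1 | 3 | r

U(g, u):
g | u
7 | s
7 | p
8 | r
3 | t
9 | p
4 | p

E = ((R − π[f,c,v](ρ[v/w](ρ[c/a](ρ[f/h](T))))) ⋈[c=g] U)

Subexpression sizes:
  R → 6
  T → 5
  ρ[f/h](T) → 5
  ρ[c/a](ρ[f/h](T)) → 5
  ρ[v/w](ρ[c/a](ρ[f/h](T))) → 5
  π[f,c,v](ρ[v/w](ρ[c/a](ρ[f/h](T)))) → 5
  (R − π[f,c,v](ρ[v/w](ρ[c/a](ρ[f/h](T))))) → 6
  U → 6
  ((R − π[f,c,v](ρ[v/w](ρ[c/a](ρ[f/h](T))))) ⋈[c=g] U) → 5

|E| = 5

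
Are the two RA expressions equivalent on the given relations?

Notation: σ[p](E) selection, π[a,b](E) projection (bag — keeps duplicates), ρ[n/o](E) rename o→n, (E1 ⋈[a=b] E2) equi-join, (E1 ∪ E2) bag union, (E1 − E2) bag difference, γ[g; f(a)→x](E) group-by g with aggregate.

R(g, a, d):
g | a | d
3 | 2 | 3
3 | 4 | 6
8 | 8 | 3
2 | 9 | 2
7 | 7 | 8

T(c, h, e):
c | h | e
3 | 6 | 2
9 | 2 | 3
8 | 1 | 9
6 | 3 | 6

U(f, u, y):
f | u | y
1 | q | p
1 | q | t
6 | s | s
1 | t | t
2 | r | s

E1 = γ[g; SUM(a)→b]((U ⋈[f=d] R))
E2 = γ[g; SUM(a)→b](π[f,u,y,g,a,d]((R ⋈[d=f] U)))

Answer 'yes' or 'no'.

E1 row counts bottom-up:
  U → 5
  R → 5
  (U ⋈[f=d] R) → 2
  γ[g; SUM(a)→b]((U ⋈[f=d] R)) → 2
E2 row counts bottom-up:
  R → 5
  U → 5
  (R ⋈[d=f] U) → 2
  π[f,u,y,g,a,d]((R ⋈[d=f] U)) → 2
  γ[g; SUM(a)→b](π[f,u,y,g,a,d]((R ⋈[d=f] U))) → 2

E1 and E2 produce the same multiset:
g | b
2 | 9
3 | 4

yes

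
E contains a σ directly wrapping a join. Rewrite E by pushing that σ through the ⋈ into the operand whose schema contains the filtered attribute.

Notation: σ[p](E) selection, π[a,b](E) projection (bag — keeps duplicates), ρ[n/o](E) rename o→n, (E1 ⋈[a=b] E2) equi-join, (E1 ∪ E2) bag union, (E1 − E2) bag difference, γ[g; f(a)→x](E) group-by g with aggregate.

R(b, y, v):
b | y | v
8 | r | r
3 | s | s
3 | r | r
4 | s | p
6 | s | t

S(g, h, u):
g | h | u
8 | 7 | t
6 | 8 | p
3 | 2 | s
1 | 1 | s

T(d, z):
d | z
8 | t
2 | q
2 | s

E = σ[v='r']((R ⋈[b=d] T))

σ filters on v, owned by the left side.
E' = (σ[v='r'](R) ⋈[b=d] T)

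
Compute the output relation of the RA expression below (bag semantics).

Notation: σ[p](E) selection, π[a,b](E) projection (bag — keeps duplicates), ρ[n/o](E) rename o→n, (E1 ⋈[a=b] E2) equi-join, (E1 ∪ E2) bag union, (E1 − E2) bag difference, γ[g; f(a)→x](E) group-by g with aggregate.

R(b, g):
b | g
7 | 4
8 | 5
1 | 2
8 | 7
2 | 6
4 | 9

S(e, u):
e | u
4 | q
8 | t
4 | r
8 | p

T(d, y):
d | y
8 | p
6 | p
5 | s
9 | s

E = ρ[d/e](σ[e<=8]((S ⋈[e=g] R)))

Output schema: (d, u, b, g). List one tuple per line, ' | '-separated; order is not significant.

Row counts bottom-up:
  S → 4
  R → 6
  (S ⋈[e=g] R) → 2
  σ[e<=8]((S ⋈[e=g] R)) → 2
  ρ[d/e](σ[e<=8]((S ⋈[e=g] R))) → 2

== RESULT ==
d | u | b | g
4 | q | 7 | 4
4 | r | 7 | 4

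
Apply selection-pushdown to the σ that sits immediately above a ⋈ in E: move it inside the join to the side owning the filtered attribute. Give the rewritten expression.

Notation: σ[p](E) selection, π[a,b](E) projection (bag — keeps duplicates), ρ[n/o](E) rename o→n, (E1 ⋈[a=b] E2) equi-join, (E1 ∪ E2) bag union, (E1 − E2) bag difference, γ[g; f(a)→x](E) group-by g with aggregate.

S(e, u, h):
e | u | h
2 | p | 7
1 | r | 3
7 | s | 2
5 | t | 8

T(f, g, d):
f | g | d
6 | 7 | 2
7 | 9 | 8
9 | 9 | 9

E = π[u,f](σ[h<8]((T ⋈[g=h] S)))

σ filters on h, owned by the right side.
E' = π[u,f]((T ⋈[g=h] σ[h<8](S)))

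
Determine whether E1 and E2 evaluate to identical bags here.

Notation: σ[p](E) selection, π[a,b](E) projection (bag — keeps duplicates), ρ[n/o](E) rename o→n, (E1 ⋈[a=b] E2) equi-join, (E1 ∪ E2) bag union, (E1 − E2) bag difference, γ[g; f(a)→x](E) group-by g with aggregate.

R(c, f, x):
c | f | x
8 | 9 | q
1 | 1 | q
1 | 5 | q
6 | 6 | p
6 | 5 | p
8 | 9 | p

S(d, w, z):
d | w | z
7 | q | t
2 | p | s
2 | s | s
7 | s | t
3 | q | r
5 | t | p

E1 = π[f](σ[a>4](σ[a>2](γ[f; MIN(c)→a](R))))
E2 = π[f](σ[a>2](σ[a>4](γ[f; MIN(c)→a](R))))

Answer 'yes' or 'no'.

E1 row counts bottom-up:
  R → 6
  γ[f; MIN(c)→a](R) → 4
  σ[a>2](γ[f; MIN(c)→a](R)) → 2
  σ[a>4](σ[a>2](γ[f; MIN(c)→a](R))) → 2
  π[f](σ[a>4](σ[a>2](γ[f; MIN(c)→a](R)))) → 2
E2 row counts bottom-up:
  R → 6
  γ[f; MIN(c)→a](R) → 4
  σ[a>4](γ[f; MIN(c)→a](R)) → 2
  σ[a>2](σ[a>4](γ[f; MIN(c)→a](R))) → 2
  π[f](σ[a>2](σ[a>4](γ[f; MIN(c)→a](R)))) → 2

E1 and E2 produce the same multiset:
f
6
9

yes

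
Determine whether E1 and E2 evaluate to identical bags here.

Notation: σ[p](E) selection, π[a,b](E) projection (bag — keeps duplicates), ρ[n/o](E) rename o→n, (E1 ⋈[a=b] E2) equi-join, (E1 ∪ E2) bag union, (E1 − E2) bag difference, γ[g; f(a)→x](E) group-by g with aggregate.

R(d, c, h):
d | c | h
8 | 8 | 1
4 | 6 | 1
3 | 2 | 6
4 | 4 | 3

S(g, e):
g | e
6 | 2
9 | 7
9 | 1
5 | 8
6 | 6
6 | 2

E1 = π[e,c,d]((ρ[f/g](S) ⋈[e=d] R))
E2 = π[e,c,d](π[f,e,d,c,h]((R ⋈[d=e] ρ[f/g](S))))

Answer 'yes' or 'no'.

E1 row counts bottom-up:
  S → 6
  ρ[f/g](S) → 6
  R → 4
  (ρ[f/g](S) ⋈[e=d] R) → 1
  π[e,c,d]((ρ[f/g](S) ⋈[e=d] R)) → 1
E2 row counts bottom-up:
  R → 4
  S → 6
  ρ[f/g](S) → 6
  (R ⋈[d=e] ρ[f/g](S)) → 1
  π[f,e,d,c,h]((R ⋈[d=e] ρ[f/g](S))) → 1
  π[e,c,d](π[f,e,d,c,h]((R ⋈[d=e] ρ[f/g](S)))) → 1

E1 and E2 produce the same multiset:
e | c | d
8 | 8 | 8

yes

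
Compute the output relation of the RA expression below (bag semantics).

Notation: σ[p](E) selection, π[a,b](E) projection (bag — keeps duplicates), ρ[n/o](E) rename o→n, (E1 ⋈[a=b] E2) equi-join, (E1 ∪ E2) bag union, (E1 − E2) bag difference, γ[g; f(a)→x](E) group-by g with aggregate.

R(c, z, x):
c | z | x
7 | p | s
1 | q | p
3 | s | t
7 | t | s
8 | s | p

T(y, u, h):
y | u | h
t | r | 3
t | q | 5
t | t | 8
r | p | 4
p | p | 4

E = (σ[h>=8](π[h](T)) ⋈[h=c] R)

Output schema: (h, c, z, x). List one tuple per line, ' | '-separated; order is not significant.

Stepwise |·|:
  T → 5
  π[h](T) → 5
  σ[h>=8](π[h](T)) → 1
  R → 5
  (σ[h>=8](π[h](T)) ⋈[h=c] R) → 1

== RESULT ==
h | c | z | x
8 | 8 | s | p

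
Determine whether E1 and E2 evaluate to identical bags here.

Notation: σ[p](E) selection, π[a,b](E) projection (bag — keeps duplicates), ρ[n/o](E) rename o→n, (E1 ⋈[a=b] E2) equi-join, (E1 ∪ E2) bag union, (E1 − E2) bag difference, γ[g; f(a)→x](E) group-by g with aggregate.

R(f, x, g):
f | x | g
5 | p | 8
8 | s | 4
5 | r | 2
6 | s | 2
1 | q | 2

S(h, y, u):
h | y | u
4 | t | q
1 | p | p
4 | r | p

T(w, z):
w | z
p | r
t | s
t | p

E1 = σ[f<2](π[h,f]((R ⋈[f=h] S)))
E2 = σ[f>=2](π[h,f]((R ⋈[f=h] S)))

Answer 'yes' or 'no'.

E1 subexpression sizes:
  R → 5
  S → 3
  (R ⋈[f=h] S) → 1
  π[h,f]((R ⋈[f=h] S)) → 1
  σ[f<2](π[h,f]((R ⋈[f=h] S))) → 1
E2 subexpression sizes:
  R → 5
  S → 3
  (R ⋈[f=h] S) → 1
  π[h,f]((R ⋈[f=h] S)) → 1
  σ[f>=2](π[h,f]((R ⋈[f=h] S))) → 0

E1 result:
h | f
1 | 1
E2 result:
h | f
(0 rows)
Witness: (1, 1) appears 1× in E1 but 0× in E2.

no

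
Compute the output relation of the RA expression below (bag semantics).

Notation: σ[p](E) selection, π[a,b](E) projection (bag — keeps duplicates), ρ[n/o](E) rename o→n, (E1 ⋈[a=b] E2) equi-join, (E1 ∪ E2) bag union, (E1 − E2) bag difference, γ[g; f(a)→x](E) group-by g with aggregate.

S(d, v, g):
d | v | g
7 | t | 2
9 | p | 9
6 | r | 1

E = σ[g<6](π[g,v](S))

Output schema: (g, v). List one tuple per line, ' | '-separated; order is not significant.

Per-node cardinality:
  S → 3
  π[g,v](S) → 3
  σ[g<6](π[g,v](S)) → 2

== RESULT ==
g | v
1 | r
2 | t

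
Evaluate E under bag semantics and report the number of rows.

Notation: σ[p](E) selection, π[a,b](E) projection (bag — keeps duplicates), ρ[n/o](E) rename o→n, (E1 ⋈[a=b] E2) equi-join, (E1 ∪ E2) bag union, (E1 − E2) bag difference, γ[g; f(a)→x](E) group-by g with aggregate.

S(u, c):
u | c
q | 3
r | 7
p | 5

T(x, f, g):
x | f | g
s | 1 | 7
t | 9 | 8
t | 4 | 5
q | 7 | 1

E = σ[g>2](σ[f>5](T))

Stepwise |·|:
  T → 4
  σ[f>5](T) → 2
  σ[g>2](σ[f>5](T)) → 1

|E| = 1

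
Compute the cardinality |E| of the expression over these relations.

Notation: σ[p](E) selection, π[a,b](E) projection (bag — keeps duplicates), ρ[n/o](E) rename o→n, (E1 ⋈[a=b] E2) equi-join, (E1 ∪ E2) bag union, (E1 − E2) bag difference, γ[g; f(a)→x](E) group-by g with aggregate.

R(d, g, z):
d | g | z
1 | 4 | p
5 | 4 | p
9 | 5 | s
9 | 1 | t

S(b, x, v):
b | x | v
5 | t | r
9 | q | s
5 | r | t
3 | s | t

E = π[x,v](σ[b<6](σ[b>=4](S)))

Stepwise |·|:
  S → 4
  σ[b>=4](S) → 3
  σ[b<6](σ[b>=4](S)) → 2
  π[x,v](σ[b<6](σ[b>=4](S))) → 2

|E| = 2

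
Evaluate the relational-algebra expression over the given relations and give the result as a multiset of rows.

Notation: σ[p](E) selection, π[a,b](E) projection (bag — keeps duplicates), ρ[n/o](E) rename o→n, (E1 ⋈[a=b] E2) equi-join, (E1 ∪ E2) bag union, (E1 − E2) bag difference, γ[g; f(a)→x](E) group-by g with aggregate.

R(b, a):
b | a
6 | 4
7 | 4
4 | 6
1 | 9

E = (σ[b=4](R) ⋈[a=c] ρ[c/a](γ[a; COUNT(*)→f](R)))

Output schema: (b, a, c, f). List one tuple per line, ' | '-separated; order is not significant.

Row counts bottom-up:
  R → 4
  σ[b=4](R) → 1
  R → 4
  γ[a; COUNT(*)→f](R) → 3
  ρ[c/a](γ[a; COUNT(*)→f](R)) → 3
  (σ[b=4](R) ⋈[a=c] ρ[c/a](γ[a; COUNT(*)→f](R))) → 1

== RESULT ==
b | a | c | f
4 | 6 | 6 | 1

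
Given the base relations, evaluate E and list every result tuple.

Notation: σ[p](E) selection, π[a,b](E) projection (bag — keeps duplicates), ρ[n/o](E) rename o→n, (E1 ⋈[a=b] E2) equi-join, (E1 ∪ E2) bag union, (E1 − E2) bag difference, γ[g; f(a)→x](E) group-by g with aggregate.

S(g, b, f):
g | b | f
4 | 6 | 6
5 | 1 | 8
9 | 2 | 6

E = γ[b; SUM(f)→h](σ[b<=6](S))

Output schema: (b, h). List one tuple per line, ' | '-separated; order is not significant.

Row counts bottom-up:
  S → 3
  σ[b<=6](S) → 3
  γ[b; SUM(f)→h](σ[b<=6](S)) → 3

== RESULT ==
b | h
1 | 8
2 | 6
6 | 6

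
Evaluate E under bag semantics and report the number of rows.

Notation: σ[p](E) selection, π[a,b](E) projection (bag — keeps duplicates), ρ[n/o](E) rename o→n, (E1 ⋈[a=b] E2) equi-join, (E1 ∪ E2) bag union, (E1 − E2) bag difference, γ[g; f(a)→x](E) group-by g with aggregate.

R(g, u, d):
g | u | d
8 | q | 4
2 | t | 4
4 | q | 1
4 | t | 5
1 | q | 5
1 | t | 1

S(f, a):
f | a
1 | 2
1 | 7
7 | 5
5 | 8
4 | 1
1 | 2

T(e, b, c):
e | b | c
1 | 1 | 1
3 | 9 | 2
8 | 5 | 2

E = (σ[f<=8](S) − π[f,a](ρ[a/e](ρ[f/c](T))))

Subexpression sizes:
  S → 6
  σ[f<=8](S) → 6
  T → 3
  ρ[f/c](T) → 3
  ρ[a/e](ρ[f/c](T)) → 3
  π[f,a](ρ[a/e](ρ[f/c](T))) → 3
  (σ[f<=8](S) − π[f,a](ρ[a/e](ρ[f/c](T)))) → 6

|E| = 6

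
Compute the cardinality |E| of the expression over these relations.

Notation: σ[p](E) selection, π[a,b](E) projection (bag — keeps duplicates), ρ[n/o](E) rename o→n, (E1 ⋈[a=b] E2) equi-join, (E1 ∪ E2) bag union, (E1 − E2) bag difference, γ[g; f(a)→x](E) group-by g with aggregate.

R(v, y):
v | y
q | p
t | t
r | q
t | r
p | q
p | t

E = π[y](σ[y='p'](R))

Stepwise |·|:
  R → 6
  σ[y='p'](R) → 1
  π[y](σ[y='p'](R)) → 1

|E| = 1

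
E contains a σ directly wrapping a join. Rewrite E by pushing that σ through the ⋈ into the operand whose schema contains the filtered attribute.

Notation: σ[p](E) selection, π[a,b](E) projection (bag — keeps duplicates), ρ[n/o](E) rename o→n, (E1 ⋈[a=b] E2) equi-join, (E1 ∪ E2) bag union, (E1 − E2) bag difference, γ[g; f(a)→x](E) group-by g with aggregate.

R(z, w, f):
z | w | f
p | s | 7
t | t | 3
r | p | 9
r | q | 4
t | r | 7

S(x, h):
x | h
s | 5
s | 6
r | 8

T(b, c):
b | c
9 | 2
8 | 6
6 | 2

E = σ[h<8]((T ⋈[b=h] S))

σ filters on h, owned by the right side.
E' = (T ⋈[b=h] σ[h<8](S))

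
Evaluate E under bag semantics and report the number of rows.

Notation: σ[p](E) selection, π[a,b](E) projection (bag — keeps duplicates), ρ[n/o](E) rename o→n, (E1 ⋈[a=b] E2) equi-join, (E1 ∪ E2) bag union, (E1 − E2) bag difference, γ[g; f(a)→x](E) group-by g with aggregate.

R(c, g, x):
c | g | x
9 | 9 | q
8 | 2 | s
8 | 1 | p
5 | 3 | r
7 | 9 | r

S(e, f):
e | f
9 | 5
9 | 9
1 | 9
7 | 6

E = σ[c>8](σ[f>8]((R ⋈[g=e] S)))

Stepwise |·|:
  R → 5
  S → 4
  (R ⋈[g=e] S) → 5
  σ[f>8]((R ⋈[g=e] S)) → 3
  σ[c>8](σ[f>8]((R ⋈[g=e] S))) → 1

|E| = 1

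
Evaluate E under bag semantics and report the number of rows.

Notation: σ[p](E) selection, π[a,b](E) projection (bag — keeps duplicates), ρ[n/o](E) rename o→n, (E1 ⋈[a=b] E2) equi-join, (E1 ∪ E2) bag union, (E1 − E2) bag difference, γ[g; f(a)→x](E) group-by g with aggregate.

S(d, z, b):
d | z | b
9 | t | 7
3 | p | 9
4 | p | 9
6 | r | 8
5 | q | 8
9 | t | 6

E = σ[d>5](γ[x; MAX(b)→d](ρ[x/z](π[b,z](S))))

Row counts bottom-up:
  S → 6
  π[b,z](S) → 6
  ρ[x/z](π[b,z](S)) → 6
  γ[x; MAX(b)→d](ρ[x/z](π[b,z](S))) → 4
  σ[d>5](γ[x; MAX(b)→d](ρ[x/z](π[b,z](S)))) → 4

|E| = 4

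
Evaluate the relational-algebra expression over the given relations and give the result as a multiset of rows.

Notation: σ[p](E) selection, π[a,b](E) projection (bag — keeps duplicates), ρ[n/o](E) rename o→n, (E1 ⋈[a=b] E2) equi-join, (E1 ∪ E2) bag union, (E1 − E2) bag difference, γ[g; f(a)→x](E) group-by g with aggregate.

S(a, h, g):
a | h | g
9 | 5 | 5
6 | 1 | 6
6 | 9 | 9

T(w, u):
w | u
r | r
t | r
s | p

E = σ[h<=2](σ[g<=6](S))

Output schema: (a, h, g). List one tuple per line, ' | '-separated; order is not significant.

Per-node cardinality:
  S → 3
  σ[g<=6](S) → 2
  σ[h<=2](σ[g<=6](S)) → 1

== RESULT ==
a | h | g
6 | 1 | 6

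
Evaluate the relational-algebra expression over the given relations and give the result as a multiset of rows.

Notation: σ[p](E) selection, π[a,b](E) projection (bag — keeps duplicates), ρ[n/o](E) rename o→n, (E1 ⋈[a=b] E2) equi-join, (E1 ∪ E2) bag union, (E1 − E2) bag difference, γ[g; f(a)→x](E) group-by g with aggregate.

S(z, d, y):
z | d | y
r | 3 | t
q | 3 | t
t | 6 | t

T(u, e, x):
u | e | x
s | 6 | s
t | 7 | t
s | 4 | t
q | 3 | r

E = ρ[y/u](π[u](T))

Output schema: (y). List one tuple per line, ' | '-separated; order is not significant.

Subexpression sizes:
  T → 4
  π[u](T) → 4
  ρ[y/u](π[u](T)) → 4

== RESULT ==
y
q
s
s
t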